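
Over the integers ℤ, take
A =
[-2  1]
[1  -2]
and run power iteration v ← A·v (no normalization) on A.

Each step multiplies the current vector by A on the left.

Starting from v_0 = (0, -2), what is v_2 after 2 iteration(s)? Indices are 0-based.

v_0 = (0, -2).
v_1 = A·v_0 = (-2, 4).
v_2 = A·v_1 = (8, -10).

v_2 = (8, -10)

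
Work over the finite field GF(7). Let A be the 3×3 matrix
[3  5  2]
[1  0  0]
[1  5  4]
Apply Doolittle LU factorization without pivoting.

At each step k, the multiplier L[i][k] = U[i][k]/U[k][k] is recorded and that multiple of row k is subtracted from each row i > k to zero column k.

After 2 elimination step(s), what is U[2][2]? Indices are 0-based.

U[2][2] = 2

k=0: U[0][0]=3
  eliminate (1,0): mult=5, new row 1: (0, 3, 4); set L[1][0]=5
  eliminate (2,0): mult=5, new row 2: (0, 1, 1); set L[2][0]=5
k=1: U[1][1]=3
  eliminate (2,1): mult=5, new row 2: (0, 0, 2); set L[2][1]=5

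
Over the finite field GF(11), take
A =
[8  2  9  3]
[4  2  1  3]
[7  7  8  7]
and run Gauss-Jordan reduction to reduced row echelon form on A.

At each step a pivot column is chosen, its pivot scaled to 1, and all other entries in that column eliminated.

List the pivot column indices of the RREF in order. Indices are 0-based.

pivot(0,0)=8: scale R0 → (1, 3, 8, 10)
  clear (1,0): R1 −= (4)R0 → (0, 1, 2, 7)
  clear (2,0): R2 −= (7)R0 → (0, 8, 7, 3)
pivot(1,1)=1: scale R1 → (0, 1, 2, 7)
  clear (0,1): R0 −= (3)R1 → (1, 0, 2, 0)
  clear (2,1): R2 −= (8)R1 → (0, 0, 2, 2)
pivot(2,2)=2: scale R2 → (0, 0, 1, 1)
  clear (0,2): R0 −= (2)R2 → (1, 0, 0, 9)
  clear (1,2): R1 −= (2)R2 → (0, 1, 0, 5)

pivot columns: 0, 1, 2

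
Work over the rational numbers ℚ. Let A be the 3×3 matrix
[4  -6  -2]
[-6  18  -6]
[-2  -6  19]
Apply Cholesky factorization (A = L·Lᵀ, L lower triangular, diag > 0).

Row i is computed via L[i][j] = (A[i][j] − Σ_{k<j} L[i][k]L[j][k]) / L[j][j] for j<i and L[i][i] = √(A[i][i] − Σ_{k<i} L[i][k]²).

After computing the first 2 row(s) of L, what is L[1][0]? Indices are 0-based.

L[1][0] = -3

Step 1: L[0][0] = √(4) = 2.
  L[1][0] = (-6) / L[0][0] = -3.
Step 2: L[1][1] = √(9) = 3.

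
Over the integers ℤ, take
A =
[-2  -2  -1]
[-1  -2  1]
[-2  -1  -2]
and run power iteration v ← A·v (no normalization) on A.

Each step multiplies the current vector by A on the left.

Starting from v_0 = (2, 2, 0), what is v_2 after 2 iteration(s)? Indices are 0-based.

v_2 = (34, 14, 34)

v_0 = (2, 2, 0).
v_1 = A·v_0 = (-8, -6, -6).
v_2 = A·v_1 = (34, 14, 34).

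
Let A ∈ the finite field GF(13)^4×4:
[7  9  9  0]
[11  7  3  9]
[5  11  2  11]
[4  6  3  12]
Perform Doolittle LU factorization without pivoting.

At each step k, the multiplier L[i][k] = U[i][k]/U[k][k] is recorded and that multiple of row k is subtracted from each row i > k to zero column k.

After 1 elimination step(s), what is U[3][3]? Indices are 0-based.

U[3][3] = 12

[col 0] pivot 7
  R1 -= 9*R0 → (0, 4, 0, 9)  (L[1][0] := 9)
  R2 -= 10*R0 → (0, 12, 3, 11)  (L[2][0] := 10)
  R3 -= 8*R0 → (0, 12, 9, 12)  (L[3][0] := 8)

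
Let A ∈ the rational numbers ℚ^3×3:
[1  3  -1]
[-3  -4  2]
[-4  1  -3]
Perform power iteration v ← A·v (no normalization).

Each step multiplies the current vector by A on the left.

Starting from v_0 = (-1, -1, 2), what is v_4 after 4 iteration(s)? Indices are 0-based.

v_4 = (552, -742, 1418)

v_0 = (-1, -1, 2).
v_1 = A·v_0 = (-6, 11, -3).
v_2 = A·v_1 = (30, -32, 44).
v_3 = A·v_2 = (-110, 126, -284).
v_4 = A·v_3 = (552, -742, 1418).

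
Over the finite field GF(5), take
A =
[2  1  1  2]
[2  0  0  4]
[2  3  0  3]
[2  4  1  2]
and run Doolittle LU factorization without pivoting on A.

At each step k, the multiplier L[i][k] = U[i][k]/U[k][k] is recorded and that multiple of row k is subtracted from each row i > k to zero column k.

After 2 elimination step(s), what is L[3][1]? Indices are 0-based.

k=0: U[0][0]=2
  eliminate (1,0): mult=1, new row 1: (0, 4, 4, 2); set L[1][0]=1
  eliminate (2,0): mult=1, new row 2: (0, 2, 4, 1); set L[2][0]=1
  eliminate (3,0): mult=1, new row 3: (0, 3, 0, 0); set L[3][0]=1
k=1: U[1][1]=4
  eliminate (2,1): mult=3, new row 2: (0, 0, 2, 0); set L[2][1]=3
  eliminate (3,1): mult=2, new row 3: (0, 0, 2, 1); set L[3][1]=2

L[3][1] = 2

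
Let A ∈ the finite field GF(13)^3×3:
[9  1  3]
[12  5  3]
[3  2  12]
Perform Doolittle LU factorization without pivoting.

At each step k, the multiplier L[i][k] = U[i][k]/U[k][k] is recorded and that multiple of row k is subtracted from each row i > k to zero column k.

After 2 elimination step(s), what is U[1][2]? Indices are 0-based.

k=0: U[0][0]=9
  eliminate (1,0): mult=10, new row 1: (0, 8, 12); set L[1][0]=10
  eliminate (2,0): mult=9, new row 2: (0, 6, 11); set L[2][0]=9
k=1: U[1][1]=8
  eliminate (2,1): mult=4, new row 2: (0, 0, 2); set L[2][1]=4

U[1][2] = 12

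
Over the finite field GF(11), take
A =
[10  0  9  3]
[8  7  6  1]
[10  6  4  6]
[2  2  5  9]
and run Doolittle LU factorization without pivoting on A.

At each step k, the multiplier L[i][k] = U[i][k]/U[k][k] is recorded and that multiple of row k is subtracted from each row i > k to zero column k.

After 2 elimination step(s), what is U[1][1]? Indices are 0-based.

k=0: U[0][0]=10
  eliminate (1,0): mult=3, new row 1: (0, 7, 1, 3); set L[1][0]=3
  eliminate (2,0): mult=1, new row 2: (0, 6, 6, 3); set L[2][0]=1
  eliminate (3,0): mult=9, new row 3: (0, 2, 1, 4); set L[3][0]=9
k=1: U[1][1]=7
  eliminate (2,1): mult=4, new row 2: (0, 0, 2, 2); set L[2][1]=4
  eliminate (3,1): mult=5, new row 3: (0, 0, 7, 0); set L[3][1]=5

U[1][1] = 7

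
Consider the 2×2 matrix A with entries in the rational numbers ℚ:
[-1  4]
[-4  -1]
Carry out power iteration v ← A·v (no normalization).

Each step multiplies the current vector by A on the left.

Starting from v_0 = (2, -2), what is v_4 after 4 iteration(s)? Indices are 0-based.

v_4 = (-158, -802)

v_0 = (2, -2).
v_1 = A·v_0 = (-10, -6).
v_2 = A·v_1 = (-14, 46).
v_3 = A·v_2 = (198, 10).
v_4 = A·v_3 = (-158, -802).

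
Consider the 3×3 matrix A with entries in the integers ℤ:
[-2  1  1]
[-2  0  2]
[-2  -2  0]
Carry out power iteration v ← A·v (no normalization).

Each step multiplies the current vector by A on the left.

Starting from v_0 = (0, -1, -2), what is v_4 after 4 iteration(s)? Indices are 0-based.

v_4 = (-40, -88, -72)

v_0 = (0, -1, -2).
v_1 = A·v_0 = (-3, -4, 2).
v_2 = A·v_1 = (4, 10, 14).
v_3 = A·v_2 = (16, 20, -28).
v_4 = A·v_3 = (-40, -88, -72).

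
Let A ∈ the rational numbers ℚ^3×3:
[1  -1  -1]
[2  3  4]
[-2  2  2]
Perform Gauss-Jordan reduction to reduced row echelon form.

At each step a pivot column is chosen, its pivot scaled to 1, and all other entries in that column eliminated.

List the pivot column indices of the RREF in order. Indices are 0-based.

pivot(0,0)=1: scale R0 → (1, -1, -1)
  clear (1,0): R1 −= (2)R0 → (0, 5, 6)
  clear (2,0): R2 −= (-2)R0 → (0, 0, 0)
pivot(1,1)=5: scale R1 → (0, 1, 6/5)
  clear (0,1): R0 −= (-1)R1 → (1, 0, 1/5)
col 2: no nonzero at/below row 2; advance.

pivot columns: 0, 1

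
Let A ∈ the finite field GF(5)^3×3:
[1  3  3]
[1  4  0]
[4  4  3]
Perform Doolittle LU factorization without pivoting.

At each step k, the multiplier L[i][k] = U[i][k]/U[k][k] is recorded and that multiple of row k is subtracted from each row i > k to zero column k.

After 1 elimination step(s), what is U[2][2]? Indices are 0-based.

Step 1: pivot at (0,0) is 1.
  row1 ← row1 − (1)·row0  ⇒  L[1][0]=1, U row1=(0, 1, 2)
  row2 ← row2 − (4)·row0  ⇒  L[2][0]=4, U row2=(0, 2, 1)

U[2][2] = 1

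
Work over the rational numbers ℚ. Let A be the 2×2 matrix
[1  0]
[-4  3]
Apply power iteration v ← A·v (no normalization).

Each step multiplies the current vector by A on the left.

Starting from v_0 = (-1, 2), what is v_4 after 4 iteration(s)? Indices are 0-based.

v_4 = (-1, 322)

v_0 = (-1, 2).
v_1 = A·v_0 = (-1, 10).
v_2 = A·v_1 = (-1, 34).
v_3 = A·v_2 = (-1, 106).
v_4 = A·v_3 = (-1, 322).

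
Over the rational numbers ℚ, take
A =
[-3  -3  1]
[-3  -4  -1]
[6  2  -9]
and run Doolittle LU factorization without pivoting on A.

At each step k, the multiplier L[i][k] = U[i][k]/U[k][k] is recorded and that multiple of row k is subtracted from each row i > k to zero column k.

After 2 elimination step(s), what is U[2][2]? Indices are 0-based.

U[2][2] = 1

[col 0] pivot -3
  R1 -= 1*R0 → (0, -1, -2)  (L[1][0] := 1)
  R2 -= -2*R0 → (0, -4, -7)  (L[2][0] := -2)
[col 1] pivot -1
  R2 -= 4*R1 → (0, 0, 1)  (L[2][1] := 4)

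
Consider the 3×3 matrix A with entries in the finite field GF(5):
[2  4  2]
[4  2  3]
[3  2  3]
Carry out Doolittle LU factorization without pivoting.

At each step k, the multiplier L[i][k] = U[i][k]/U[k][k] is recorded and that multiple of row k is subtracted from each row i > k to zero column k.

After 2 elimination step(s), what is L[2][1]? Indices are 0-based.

k=0: U[0][0]=2
  eliminate (1,0): mult=2, new row 1: (0, 4, 4); set L[1][0]=2
  eliminate (2,0): mult=4, new row 2: (0, 1, 0); set L[2][0]=4
k=1: U[1][1]=4
  eliminate (2,1): mult=4, new row 2: (0, 0, 4); set L[2][1]=4

L[2][1] = 4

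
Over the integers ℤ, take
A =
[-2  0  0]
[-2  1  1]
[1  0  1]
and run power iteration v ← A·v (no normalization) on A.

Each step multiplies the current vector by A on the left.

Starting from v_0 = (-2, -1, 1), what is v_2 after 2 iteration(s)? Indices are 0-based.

v_2 = (-8, -5, 3)

v_0 = (-2, -1, 1).
v_1 = A·v_0 = (4, 4, -1).
v_2 = A·v_1 = (-8, -5, 3).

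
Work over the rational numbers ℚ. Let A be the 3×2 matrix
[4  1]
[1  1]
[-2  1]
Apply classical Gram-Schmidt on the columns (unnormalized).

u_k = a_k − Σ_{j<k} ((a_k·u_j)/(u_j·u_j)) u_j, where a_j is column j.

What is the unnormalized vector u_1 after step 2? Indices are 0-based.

u_1 = (3/7, 6/7, 9/7)

Step 1: u_0 = a_0 = (4, 1, -2).
Step 2: u_1 = a_1 − (1/7)·u_0 = (3/7, 6/7, 9/7).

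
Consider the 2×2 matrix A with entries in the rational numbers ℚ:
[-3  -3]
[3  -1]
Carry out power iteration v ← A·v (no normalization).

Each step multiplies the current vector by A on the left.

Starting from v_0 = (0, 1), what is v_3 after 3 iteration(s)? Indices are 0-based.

v_0 = (0, 1).
v_1 = A·v_0 = (-3, -1).
v_2 = A·v_1 = (12, -8).
v_3 = A·v_2 = (-12, 44).

v_3 = (-12, 44)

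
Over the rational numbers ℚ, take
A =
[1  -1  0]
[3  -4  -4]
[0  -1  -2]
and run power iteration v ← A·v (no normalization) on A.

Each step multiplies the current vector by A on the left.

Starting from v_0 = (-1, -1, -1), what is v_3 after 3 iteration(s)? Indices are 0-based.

v_0 = (-1, -1, -1).
v_1 = A·v_0 = (0, 5, 3).
v_2 = A·v_1 = (-5, -32, -11).
v_3 = A·v_2 = (27, 157, 54).

v_3 = (27, 157, 54)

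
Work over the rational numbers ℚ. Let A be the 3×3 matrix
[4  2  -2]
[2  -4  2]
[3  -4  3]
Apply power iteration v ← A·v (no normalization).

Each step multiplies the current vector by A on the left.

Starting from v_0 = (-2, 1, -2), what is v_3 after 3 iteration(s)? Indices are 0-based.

v_3 = (36, -60, -66)

v_0 = (-2, 1, -2).
v_1 = A·v_0 = (-2, -12, -16).
v_2 = A·v_1 = (0, 12, -6).
v_3 = A·v_2 = (36, -60, -66).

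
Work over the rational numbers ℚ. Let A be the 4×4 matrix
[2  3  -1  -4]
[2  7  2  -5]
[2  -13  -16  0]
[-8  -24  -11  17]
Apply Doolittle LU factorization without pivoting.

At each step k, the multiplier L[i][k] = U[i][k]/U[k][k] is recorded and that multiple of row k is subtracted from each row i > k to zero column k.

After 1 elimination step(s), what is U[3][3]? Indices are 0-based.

[col 0] pivot 2
  R1 -= 1*R0 → (0, 4, 3, -1)  (L[1][0] := 1)
  R2 -= 1*R0 → (0, -16, -15, 4)  (L[2][0] := 1)
  R3 -= -4*R0 → (0, -12, -15, 1)  (L[3][0] := -4)

U[3][3] = 1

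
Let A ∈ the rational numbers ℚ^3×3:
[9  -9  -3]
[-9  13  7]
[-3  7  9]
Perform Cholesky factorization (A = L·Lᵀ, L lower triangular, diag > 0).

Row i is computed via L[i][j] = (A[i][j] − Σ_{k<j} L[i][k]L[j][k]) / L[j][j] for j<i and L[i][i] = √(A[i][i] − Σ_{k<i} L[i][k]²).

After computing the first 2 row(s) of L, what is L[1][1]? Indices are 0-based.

Step 1: L[0][0] = √(9) = 3.
  L[1][0] = (-9) / L[0][0] = -3.
Step 2: L[1][1] = √(4) = 2.

L[1][1] = 2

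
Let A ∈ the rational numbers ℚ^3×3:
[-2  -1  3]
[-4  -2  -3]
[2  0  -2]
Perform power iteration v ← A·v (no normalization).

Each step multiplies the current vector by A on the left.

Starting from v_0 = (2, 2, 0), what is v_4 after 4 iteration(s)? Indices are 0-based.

v_0 = (2, 2, 0).
v_1 = A·v_0 = (-6, -12, 4).
v_2 = A·v_1 = (36, 36, -20).
v_3 = A·v_2 = (-168, -156, 112).
v_4 = A·v_3 = (828, 648, -560).

v_4 = (828, 648, -560)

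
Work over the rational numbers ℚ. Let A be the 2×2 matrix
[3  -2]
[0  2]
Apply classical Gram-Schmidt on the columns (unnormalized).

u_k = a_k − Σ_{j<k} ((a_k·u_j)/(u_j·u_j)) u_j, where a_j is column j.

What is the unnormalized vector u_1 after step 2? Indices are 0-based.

u_1 = (0, 2)

Step 1: u_0 = a_0 = (3, 0).
Step 2: u_1 = a_1 − (-2/3)·u_0 = (0, 2).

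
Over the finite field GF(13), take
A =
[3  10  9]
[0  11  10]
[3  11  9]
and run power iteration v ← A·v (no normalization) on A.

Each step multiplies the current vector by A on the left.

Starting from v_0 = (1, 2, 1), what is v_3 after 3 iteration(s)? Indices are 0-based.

v_3 = (12, 7, 2)

v_0 = (1, 2, 1).
v_1 = A·v_0 = (6, 6, 8).
v_2 = A·v_1 = (7, 3, 0).
v_3 = A·v_2 = (12, 7, 2).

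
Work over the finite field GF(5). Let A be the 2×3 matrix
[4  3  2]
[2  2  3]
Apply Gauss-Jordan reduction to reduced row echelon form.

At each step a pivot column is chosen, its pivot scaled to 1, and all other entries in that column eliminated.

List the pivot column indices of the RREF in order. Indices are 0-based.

step 1: normalize row 0 (÷4) = (1, 2, 3)
  row 1: subtract 2×row0 = (0, 3, 2)
step 2: normalize row 1 (÷3) = (0, 1, 4)
  row 0: subtract 2×row1 = (1, 0, 0)

pivot columns: 0, 1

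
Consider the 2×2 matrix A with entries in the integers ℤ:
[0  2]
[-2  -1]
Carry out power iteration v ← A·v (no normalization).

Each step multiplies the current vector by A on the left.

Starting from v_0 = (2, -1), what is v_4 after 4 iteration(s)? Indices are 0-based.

v_0 = (2, -1).
v_1 = A·v_0 = (-2, -3).
v_2 = A·v_1 = (-6, 7).
v_3 = A·v_2 = (14, 5).
v_4 = A·v_3 = (10, -33).

v_4 = (10, -33)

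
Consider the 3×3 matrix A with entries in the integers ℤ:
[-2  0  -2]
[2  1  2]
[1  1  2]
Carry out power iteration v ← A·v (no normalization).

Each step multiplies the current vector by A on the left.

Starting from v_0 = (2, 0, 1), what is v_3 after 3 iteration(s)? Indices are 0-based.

v_0 = (2, 0, 1).
v_1 = A·v_0 = (-6, 6, 4).
v_2 = A·v_1 = (4, 2, 8).
v_3 = A·v_2 = (-24, 26, 22).

v_3 = (-24, 26, 22)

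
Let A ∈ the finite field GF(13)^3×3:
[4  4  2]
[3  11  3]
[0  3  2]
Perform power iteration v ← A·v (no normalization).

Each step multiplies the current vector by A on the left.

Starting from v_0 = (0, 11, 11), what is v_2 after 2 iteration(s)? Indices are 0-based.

v_0 = (0, 11, 11).
v_1 = A·v_0 = (1, 11, 3).
v_2 = A·v_1 = (2, 3, 0).

v_2 = (2, 3, 0)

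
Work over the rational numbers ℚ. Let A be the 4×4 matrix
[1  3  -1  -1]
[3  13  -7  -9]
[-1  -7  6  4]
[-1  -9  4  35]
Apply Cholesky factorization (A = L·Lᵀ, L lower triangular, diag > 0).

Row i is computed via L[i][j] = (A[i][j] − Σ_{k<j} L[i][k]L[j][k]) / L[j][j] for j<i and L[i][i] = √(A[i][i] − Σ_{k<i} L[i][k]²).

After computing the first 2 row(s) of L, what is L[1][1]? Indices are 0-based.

L[1][1] = 2

Step 1: L[0][0] = √(1) = 1.
  L[1][0] = (3) / L[0][0] = 3.
Step 2: L[1][1] = √(4) = 2.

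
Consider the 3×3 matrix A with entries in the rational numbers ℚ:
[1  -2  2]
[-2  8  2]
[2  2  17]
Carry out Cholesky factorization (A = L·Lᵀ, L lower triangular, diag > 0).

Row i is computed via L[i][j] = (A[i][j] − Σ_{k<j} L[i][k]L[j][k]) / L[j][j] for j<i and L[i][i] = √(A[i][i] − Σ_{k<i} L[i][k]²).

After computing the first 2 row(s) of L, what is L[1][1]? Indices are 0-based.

Step 1: L[0][0] = √(1) = 1.
  L[1][0] = (-2) / L[0][0] = -2.
Step 2: L[1][1] = √(4) = 2.

L[1][1] = 2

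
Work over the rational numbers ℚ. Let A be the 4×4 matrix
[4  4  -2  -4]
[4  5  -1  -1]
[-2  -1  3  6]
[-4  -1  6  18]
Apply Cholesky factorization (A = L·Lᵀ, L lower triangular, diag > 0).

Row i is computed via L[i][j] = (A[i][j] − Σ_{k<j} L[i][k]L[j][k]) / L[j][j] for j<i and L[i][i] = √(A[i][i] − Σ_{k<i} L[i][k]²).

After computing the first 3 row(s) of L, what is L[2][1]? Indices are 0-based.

Step 1: L[0][0] = √(4) = 2.
  L[1][0] = (4) / L[0][0] = 2.
Step 2: L[1][1] = √(1) = 1.
  L[2][0] = (-2) / L[0][0] = -1.
  L[2][1] = (1) / L[1][1] = 1.
Step 3: L[2][2] = √(1) = 1.

L[2][1] = 1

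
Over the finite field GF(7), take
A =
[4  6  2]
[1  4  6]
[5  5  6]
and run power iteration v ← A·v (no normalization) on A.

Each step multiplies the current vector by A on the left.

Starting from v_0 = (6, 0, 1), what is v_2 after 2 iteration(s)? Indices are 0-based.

v_2 = (3, 3, 0)

v_0 = (6, 0, 1).
v_1 = A·v_0 = (5, 5, 1).
v_2 = A·v_1 = (3, 3, 0).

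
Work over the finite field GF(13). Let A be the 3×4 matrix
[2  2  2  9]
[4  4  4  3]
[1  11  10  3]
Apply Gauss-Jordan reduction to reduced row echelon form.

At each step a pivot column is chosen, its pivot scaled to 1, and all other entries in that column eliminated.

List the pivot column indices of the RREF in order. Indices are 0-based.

step 1: normalize row 0 (÷2) = (1, 1, 1, 11)
  row 1: subtract 4×row0 = (0, 0, 0, 11)
  row 2: subtract 1×row0 = (0, 10, 9, 5)
step 2: exchange rows 1,2
step 2: normalize row 1 (÷10) = (0, 1, 10, 7)
  row 0: subtract 1×row1 = (1, 0, 4, 4)
skip col 2 (zero from row 2)
step 3: normalize row 2 (÷11) = (0, 0, 0, 1)
  row 0: subtract 4×row2 = (1, 0, 4, 0)
  row 1: subtract 7×row2 = (0, 1, 10, 0)

pivot columns: 0, 1, 3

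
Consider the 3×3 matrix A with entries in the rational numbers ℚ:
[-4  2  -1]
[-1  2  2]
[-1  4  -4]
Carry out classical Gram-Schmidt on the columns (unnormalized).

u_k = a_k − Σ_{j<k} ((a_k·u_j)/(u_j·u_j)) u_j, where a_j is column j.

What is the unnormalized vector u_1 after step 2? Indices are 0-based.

u_1 = (-10/9, 11/9, 29/9)

Step 1: u_0 = a_0 = (-4, -1, -1).
Step 2: u_1 = a_1 − (-7/9)·u_0 = (-10/9, 11/9, 29/9).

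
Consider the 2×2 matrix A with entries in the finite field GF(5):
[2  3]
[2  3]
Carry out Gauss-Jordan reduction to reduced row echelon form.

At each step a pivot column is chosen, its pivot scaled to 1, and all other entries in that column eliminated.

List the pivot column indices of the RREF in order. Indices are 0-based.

pivot columns: 0

step 1: normalize row 0 (÷2) = (1, 4)
  row 1: subtract 2×row0 = (0, 0)
skip col 1 (zero from row 1)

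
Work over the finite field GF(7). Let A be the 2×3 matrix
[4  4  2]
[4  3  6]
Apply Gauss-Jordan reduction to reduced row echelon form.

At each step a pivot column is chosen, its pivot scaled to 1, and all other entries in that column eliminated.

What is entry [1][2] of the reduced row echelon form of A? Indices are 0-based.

M[1][2] = 3

[1] R0 /= 4  ⇒  (1, 1, 4)
     R1 -= 4·R0  ⇒  (0, 6, 4)
[2] R1 /= 6  ⇒  (0, 1, 3)
     R0 -= 1·R1  ⇒  (1, 0, 1)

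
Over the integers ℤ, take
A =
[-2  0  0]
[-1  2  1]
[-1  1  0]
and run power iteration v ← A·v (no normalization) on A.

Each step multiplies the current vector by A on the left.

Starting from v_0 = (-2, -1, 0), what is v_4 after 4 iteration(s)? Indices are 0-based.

v_4 = (-32, -15, -18)

v_0 = (-2, -1, 0).
v_1 = A·v_0 = (4, 0, 1).
v_2 = A·v_1 = (-8, -3, -4).
v_3 = A·v_2 = (16, -2, 5).
v_4 = A·v_3 = (-32, -15, -18).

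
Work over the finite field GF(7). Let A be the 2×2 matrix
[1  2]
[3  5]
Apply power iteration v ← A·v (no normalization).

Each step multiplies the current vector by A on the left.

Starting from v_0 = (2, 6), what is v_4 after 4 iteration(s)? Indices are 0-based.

v_0 = (2, 6).
v_1 = A·v_0 = (0, 1).
v_2 = A·v_1 = (2, 5).
v_3 = A·v_2 = (5, 3).
v_4 = A·v_3 = (4, 2).

v_4 = (4, 2)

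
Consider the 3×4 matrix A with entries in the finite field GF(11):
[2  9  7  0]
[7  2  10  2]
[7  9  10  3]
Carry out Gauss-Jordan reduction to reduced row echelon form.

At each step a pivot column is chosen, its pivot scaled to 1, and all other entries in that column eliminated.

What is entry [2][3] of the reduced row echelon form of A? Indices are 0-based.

M[2][3] = 9

step 1: normalize row 0 (÷2) = (1, 10, 9, 0)
  row 1: subtract 7×row0 = (0, 9, 2, 2)
  row 2: subtract 7×row0 = (0, 5, 2, 3)
step 2: normalize row 1 (÷9) = (0, 1, 10, 10)
  row 0: subtract 10×row1 = (1, 0, 8, 10)
  row 2: subtract 5×row1 = (0, 0, 7, 8)
step 3: normalize row 2 (÷7) = (0, 0, 1, 9)
  row 0: subtract 8×row2 = (1, 0, 0, 4)
  row 1: subtract 10×row2 = (0, 1, 0, 8)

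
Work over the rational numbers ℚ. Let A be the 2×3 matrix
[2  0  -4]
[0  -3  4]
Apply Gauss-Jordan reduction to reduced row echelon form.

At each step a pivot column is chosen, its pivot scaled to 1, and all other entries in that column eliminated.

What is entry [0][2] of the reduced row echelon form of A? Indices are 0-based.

[1] R0 /= 2  ⇒  (1, 0, -2)
[2] R1 /= -3  ⇒  (0, 1, -4/3)

M[0][2] = -2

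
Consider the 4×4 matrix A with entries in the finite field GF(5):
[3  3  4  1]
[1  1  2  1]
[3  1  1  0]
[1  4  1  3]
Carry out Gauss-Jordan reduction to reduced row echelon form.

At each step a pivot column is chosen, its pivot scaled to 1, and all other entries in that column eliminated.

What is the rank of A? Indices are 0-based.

rank = 4

pivot(0,0)=3: scale R0 → (1, 1, 3, 2)
  clear (1,0): R1 −= (1)R0 → (0, 0, 4, 4)
  clear (2,0): R2 −= (3)R0 → (0, 3, 2, 4)
  clear (3,0): R3 −= (1)R0 → (0, 3, 3, 1)
pivot(1,1): swap R1↔R2
pivot(1,1)=3: scale R1 → (0, 1, 4, 3)
  clear (0,1): R0 −= (1)R1 → (1, 0, 4, 4)
  clear (3,1): R3 −= (3)R1 → (0, 0, 1, 2)
pivot(2,2)=4: scale R2 → (0, 0, 1, 1)
  clear (0,2): R0 −= (4)R2 → (1, 0, 0, 0)
  clear (1,2): R1 −= (4)R2 → (0, 1, 0, 4)
  clear (3,2): R3 −= (1)R2 → (0, 0, 0, 1)
pivot(3,3)=1: scale R3 → (0, 0, 0, 1)
  clear (1,3): R1 −= (4)R3 → (0, 1, 0, 0)
  clear (2,3): R2 −= (1)R3 → (0, 0, 1, 0)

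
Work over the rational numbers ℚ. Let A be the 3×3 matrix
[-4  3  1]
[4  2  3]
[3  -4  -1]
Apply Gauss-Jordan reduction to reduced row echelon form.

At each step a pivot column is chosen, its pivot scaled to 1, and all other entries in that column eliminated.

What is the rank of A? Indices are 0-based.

rank = 3

pivot(0,0)=-4: scale R0 → (1, -3/4, -1/4)
  clear (1,0): R1 −= (4)R0 → (0, 5, 4)
  clear (2,0): R2 −= (3)R0 → (0, -7/4, -1/4)
pivot(1,1)=5: scale R1 → (0, 1, 4/5)
  clear (0,1): R0 −= (-3/4)R1 → (1, 0, 7/20)
  clear (2,1): R2 −= (-7/4)R1 → (0, 0, 23/20)
pivot(2,2)=23/20: scale R2 → (0, 0, 1)
  clear (0,2): R0 −= (7/20)R2 → (1, 0, 0)
  clear (1,2): R1 −= (4/5)R2 → (0, 1, 0)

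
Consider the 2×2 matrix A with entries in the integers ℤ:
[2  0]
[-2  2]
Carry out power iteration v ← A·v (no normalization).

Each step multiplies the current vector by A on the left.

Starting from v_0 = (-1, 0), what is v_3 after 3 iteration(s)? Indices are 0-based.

v_3 = (-8, 24)

v_0 = (-1, 0).
v_1 = A·v_0 = (-2, 2).
v_2 = A·v_1 = (-4, 8).
v_3 = A·v_2 = (-8, 24).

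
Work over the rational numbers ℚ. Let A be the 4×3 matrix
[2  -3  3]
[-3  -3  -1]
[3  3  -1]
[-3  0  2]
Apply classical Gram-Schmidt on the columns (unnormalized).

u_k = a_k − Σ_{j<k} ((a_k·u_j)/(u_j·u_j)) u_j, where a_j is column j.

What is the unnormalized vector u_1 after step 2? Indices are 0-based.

u_1 = (-117/31, -57/31, 57/31, 36/31)

Step 1: u_0 = a_0 = (2, -3, 3, -3).
Step 2: u_1 = a_1 − (12/31)·u_0 = (-117/31, -57/31, 57/31, 36/31).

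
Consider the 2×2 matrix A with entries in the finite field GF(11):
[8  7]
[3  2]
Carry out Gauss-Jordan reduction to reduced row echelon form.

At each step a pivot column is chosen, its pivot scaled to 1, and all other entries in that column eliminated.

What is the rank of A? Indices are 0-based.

rank = 2

[1] R0 /= 8  ⇒  (1, 5)
     R1 -= 3·R0  ⇒  (0, 9)
[2] R1 /= 9  ⇒  (0, 1)
     R0 -= 5·R1  ⇒  (1, 0)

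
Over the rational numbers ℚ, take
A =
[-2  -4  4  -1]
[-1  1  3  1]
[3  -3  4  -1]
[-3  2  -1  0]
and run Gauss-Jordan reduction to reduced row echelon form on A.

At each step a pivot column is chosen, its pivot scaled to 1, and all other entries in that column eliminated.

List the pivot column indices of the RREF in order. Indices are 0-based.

pivot columns: 0, 1, 2, 3

[1] R0 /= -2  ⇒  (1, 2, -2, 1/2)
     R1 -= -1·R0  ⇒  (0, 3, 1, 3/2)
     R2 -= 3·R0  ⇒  (0, -9, 10, -5/2)
     R3 -= -3·R0  ⇒  (0, 8, -7, 3/2)
[2] R1 /= 3  ⇒  (0, 1, 1/3, 1/2)
     R0 -= 2·R1  ⇒  (1, 0, -8/3, -1/2)
     R2 -= -9·R1  ⇒  (0, 0, 13, 2)
     R3 -= 8·R1  ⇒  (0, 0, -29/3, -5/2)
[3] R2 /= 13  ⇒  (0, 0, 1, 2/13)
     R0 -= -8/3·R2  ⇒  (1, 0, 0, -7/78)
     R1 -= 1/3·R2  ⇒  (0, 1, 0, 35/78)
     R3 -= -29/3·R2  ⇒  (0, 0, 0, -79/78)
[4] R3 /= -79/78  ⇒  (0, 0, 0, 1)
     R0 -= -7/78·R3  ⇒  (1, 0, 0, 0)
     R1 -= 35/78·R3  ⇒  (0, 1, 0, 0)
     R2 -= 2/13·R3  ⇒  (0, 0, 1, 0)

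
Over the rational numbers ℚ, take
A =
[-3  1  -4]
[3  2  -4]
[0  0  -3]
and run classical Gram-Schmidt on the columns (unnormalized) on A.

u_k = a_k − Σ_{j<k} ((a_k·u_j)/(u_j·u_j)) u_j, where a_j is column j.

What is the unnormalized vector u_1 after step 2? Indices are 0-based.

u_1 = (3/2, 3/2, 0)

Step 1: u_0 = a_0 = (-3, 3, 0).
Step 2: u_1 = a_1 − (1/6)·u_0 = (3/2, 3/2, 0).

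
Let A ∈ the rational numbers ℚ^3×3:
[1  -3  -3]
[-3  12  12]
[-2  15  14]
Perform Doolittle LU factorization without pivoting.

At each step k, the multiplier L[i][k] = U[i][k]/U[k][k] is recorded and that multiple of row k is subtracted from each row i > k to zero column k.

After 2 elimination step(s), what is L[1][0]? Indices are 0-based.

L[1][0] = -3

k=0: U[0][0]=1
  eliminate (1,0): mult=-3, new row 1: (0, 3, 3); set L[1][0]=-3
  eliminate (2,0): mult=-2, new row 2: (0, 9, 8); set L[2][0]=-2
k=1: U[1][1]=3
  eliminate (2,1): mult=3, new row 2: (0, 0, -1); set L[2][1]=3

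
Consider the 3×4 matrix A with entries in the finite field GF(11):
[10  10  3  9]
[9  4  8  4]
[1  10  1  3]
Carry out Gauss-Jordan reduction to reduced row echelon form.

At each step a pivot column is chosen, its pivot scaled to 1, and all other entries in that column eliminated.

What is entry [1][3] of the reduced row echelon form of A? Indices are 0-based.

pivot(0,0)=10: scale R0 → (1, 1, 8, 2)
  clear (1,0): R1 −= (9)R0 → (0, 6, 2, 8)
  clear (2,0): R2 −= (1)R0 → (0, 9, 4, 1)
pivot(1,1)=6: scale R1 → (0, 1, 4, 5)
  clear (0,1): R0 −= (1)R1 → (1, 0, 4, 8)
  clear (2,1): R2 −= (9)R1 → (0, 0, 1, 0)
pivot(2,2)=1: scale R2 → (0, 0, 1, 0)
  clear (0,2): R0 −= (4)R2 → (1, 0, 0, 8)
  clear (1,2): R1 −= (4)R2 → (0, 1, 0, 5)

M[1][3] = 5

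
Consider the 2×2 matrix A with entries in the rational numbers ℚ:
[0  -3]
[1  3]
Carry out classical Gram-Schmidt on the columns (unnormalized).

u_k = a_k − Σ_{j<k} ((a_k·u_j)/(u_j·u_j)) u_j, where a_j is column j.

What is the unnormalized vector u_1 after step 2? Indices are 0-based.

u_1 = (-3, 0)

Step 1: u_0 = a_0 = (0, 1).
Step 2: u_1 = a_1 − (3)·u_0 = (-3, 0).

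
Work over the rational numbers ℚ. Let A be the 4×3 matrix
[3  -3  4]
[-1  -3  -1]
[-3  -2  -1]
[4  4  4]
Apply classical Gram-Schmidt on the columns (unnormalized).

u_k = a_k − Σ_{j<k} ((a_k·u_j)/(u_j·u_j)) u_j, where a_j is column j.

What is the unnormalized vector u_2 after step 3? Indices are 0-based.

Step 1: u_0 = a_0 = (3, -1, -3, 4).
Step 2: u_1 = a_1 − (16/35)·u_0 = (-153/35, -89/35, -22/35, 76/35).
Step 3: u_2 = a_2 − (32/35)·u_0 − (-197/1074)·u_1 = (163/358, -593/1074, 874/537, 398/537).

u_2 = (163/358, -593/1074, 874/537, 398/537)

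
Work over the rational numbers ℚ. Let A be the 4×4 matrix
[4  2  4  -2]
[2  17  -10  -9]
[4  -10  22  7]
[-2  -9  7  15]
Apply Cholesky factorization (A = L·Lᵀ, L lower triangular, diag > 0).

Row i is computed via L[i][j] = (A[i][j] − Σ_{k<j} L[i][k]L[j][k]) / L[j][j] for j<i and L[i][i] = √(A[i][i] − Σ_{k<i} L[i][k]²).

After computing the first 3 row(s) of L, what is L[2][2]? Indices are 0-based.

L[2][2] = 3

Step 1: L[0][0] = √(4) = 2.
  L[1][0] = (2) / L[0][0] = 1.
Step 2: L[1][1] = √(16) = 4.
  L[2][0] = (4) / L[0][0] = 2.
  L[2][1] = (-12) / L[1][1] = -3.
Step 3: L[2][2] = √(9) = 3.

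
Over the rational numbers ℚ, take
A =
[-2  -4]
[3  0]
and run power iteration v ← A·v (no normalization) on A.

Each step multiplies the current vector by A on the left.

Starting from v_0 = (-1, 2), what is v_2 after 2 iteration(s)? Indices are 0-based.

v_2 = (24, -18)

v_0 = (-1, 2).
v_1 = A·v_0 = (-6, -3).
v_2 = A·v_1 = (24, -18).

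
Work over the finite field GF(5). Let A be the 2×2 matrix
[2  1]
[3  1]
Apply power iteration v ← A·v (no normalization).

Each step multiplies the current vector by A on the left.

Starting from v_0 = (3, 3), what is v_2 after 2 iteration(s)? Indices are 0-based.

v_2 = (0, 4)

v_0 = (3, 3).
v_1 = A·v_0 = (4, 2).
v_2 = A·v_1 = (0, 4).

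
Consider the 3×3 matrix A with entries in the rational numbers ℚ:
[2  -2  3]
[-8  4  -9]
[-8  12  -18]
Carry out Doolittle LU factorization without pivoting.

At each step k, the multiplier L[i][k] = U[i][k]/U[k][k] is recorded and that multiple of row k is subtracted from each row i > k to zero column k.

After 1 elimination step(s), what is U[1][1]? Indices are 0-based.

U[1][1] = -4

Step 1: pivot at (0,0) is 2.
  row1 ← row1 − (-4)·row0  ⇒  L[1][0]=-4, U row1=(0, -4, 3)
  row2 ← row2 − (-4)·row0  ⇒  L[2][0]=-4, U row2=(0, 4, -6)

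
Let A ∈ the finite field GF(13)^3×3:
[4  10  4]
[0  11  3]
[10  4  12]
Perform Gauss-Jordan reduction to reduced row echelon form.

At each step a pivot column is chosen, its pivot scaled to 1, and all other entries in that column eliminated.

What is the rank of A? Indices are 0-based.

pivot(0,0)=4: scale R0 → (1, 9, 1)
  clear (2,0): R2 −= (10)R0 → (0, 5, 2)
pivot(1,1)=11: scale R1 → (0, 1, 5)
  clear (0,1): R0 −= (9)R1 → (1, 0, 8)
  clear (2,1): R2 −= (5)R1 → (0, 0, 3)
pivot(2,2)=3: scale R2 → (0, 0, 1)
  clear (0,2): R0 −= (8)R2 → (1, 0, 0)
  clear (1,2): R1 −= (5)R2 → (0, 1, 0)

rank = 3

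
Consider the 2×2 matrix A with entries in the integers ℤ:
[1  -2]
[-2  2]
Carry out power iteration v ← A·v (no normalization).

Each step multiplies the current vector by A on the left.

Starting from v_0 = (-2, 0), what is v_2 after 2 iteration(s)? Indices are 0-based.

v_2 = (-10, 12)

v_0 = (-2, 0).
v_1 = A·v_0 = (-2, 4).
v_2 = A·v_1 = (-10, 12).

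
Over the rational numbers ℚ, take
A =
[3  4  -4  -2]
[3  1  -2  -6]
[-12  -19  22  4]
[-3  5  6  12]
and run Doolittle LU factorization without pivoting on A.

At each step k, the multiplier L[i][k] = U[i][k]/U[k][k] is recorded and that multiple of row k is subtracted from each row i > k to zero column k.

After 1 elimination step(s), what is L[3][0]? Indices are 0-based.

L[3][0] = -1

k=0: U[0][0]=3
  eliminate (1,0): mult=1, new row 1: (0, -3, 2, -4); set L[1][0]=1
  eliminate (2,0): mult=-4, new row 2: (0, -3, 6, -4); set L[2][0]=-4
  eliminate (3,0): mult=-1, new row 3: (0, 9, 2, 10); set L[3][0]=-1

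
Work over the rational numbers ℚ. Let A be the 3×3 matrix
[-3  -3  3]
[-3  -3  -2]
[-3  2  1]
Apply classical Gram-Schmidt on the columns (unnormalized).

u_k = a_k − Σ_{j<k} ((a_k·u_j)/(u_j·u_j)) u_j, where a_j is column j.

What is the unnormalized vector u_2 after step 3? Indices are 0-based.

u_2 = (5/2, -5/2, 0)

Step 1: u_0 = a_0 = (-3, -3, -3).
Step 2: u_1 = a_1 − (4/9)·u_0 = (-5/3, -5/3, 10/3).
Step 3: u_2 = a_2 − (-2/9)·u_0 − (1/10)·u_1 = (5/2, -5/2, 0).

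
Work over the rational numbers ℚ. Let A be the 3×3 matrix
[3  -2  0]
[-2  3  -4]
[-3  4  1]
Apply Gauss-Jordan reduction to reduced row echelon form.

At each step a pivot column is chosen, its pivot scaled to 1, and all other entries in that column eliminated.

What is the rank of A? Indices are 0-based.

rank = 3

step 1: normalize row 0 (÷3) = (1, -2/3, 0)
  row 1: subtract -2×row0 = (0, 5/3, -4)
  row 2: subtract -3×row0 = (0, 2, 1)
step 2: normalize row 1 (÷5/3) = (0, 1, -12/5)
  row 0: subtract -2/3×row1 = (1, 0, -8/5)
  row 2: subtract 2×row1 = (0, 0, 29/5)
step 3: normalize row 2 (÷29/5) = (0, 0, 1)
  row 0: subtract -8/5×row2 = (1, 0, 0)
  row 1: subtract -12/5×row2 = (0, 1, 0)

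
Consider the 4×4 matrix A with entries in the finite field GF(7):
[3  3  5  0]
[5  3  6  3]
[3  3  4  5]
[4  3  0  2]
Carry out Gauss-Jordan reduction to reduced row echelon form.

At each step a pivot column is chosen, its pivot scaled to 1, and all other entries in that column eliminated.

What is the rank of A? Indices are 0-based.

rank = 4

[1] R0 /= 3  ⇒  (1, 1, 4, 0)
     R1 -= 5·R0  ⇒  (0, 5, 0, 3)
     R2 -= 3·R0  ⇒  (0, 0, 6, 5)
     R3 -= 4·R0  ⇒  (0, 6, 5, 2)
[2] R1 /= 5  ⇒  (0, 1, 0, 2)
     R0 -= 1·R1  ⇒  (1, 0, 4, 5)
     R3 -= 6·R1  ⇒  (0, 0, 5, 4)
[3] R2 /= 6  ⇒  (0, 0, 1, 2)
     R0 -= 4·R2  ⇒  (1, 0, 0, 4)
     R3 -= 5·R2  ⇒  (0, 0, 0, 1)
[4] R3 /= 1  ⇒  (0, 0, 0, 1)
     R0 -= 4·R3  ⇒  (1, 0, 0, 0)
     R1 -= 2·R3  ⇒  (0, 1, 0, 0)
     R2 -= 2·R3  ⇒  (0, 0, 1, 0)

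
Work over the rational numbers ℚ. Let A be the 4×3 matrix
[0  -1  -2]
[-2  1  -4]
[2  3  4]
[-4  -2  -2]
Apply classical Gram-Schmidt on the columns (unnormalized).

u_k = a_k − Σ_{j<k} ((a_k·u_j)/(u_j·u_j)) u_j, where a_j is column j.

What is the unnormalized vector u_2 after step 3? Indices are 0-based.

Step 1: u_0 = a_0 = (0, -2, 2, -4).
Step 2: u_1 = a_1 − (1/2)·u_0 = (-1, 2, 2, 0).
Step 3: u_2 = a_2 − (1)·u_0 − (2/9)·u_1 = (-16/9, -22/9, 14/9, 2).

u_2 = (-16/9, -22/9, 14/9, 2)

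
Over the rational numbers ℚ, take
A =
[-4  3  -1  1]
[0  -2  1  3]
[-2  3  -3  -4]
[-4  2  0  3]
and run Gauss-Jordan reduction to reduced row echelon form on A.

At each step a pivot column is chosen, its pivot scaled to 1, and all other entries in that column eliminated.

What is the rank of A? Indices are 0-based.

rank = 4

[1] R0 /= -4  ⇒  (1, -3/4, 1/4, -1/4)
     R2 -= -2·R0  ⇒  (0, 3/2, -5/2, -9/2)
     R3 -= -4·R0  ⇒  (0, -1, 1, 2)
[2] R1 /= -2  ⇒  (0, 1, -1/2, -3/2)
     R0 -= -3/4·R1  ⇒  (1, 0, -1/8, -11/8)
     R2 -= 3/2·R1  ⇒  (0, 0, -7/4, -9/4)
     R3 -= -1·R1  ⇒  (0, 0, 1/2, 1/2)
[3] R2 /= -7/4  ⇒  (0, 0, 1, 9/7)
     R0 -= -1/8·R2  ⇒  (1, 0, 0, -17/14)
     R1 -= -1/2·R2  ⇒  (0, 1, 0, -6/7)
     R3 -= 1/2·R2  ⇒  (0, 0, 0, -1/7)
[4] R3 /= -1/7  ⇒  (0, 0, 0, 1)
     R0 -= -17/14·R3  ⇒  (1, 0, 0, 0)
     R1 -= -6/7·R3  ⇒  (0, 1, 0, 0)
     R2 -= 9/7·R3  ⇒  (0, 0, 1, 0)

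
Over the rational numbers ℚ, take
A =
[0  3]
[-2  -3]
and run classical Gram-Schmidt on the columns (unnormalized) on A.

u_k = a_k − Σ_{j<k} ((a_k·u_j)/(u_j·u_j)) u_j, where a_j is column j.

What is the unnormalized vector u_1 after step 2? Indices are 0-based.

Step 1: u_0 = a_0 = (0, -2).
Step 2: u_1 = a_1 − (3/2)·u_0 = (3, 0).

u_1 = (3, 0)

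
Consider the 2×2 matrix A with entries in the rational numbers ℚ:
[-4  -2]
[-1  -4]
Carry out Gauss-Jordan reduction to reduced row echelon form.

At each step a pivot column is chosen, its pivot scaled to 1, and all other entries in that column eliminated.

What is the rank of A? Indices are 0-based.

rank = 2

[1] R0 /= -4  ⇒  (1, 1/2)
     R1 -= -1·R0  ⇒  (0, -7/2)
[2] R1 /= -7/2  ⇒  (0, 1)
     R0 -= 1/2·R1  ⇒  (1, 0)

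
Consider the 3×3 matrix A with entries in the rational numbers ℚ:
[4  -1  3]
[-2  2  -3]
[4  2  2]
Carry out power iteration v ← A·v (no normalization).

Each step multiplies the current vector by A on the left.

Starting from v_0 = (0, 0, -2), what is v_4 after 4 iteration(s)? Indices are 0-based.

v_0 = (0, 0, -2).
v_1 = A·v_0 = (-6, 6, -4).
v_2 = A·v_1 = (-42, 36, -20).
v_3 = A·v_2 = (-264, 216, -136).
v_4 = A·v_3 = (-1680, 1368, -896).

v_4 = (-1680, 1368, -896)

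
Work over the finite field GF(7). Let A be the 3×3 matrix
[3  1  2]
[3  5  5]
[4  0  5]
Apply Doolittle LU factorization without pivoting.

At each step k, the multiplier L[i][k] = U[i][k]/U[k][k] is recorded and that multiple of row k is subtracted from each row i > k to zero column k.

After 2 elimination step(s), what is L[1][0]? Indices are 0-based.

Step 1: pivot at (0,0) is 3.
  row1 ← row1 − (1)·row0  ⇒  L[1][0]=1, U row1=(0, 4, 3)
  row2 ← row2 − (6)·row0  ⇒  L[2][0]=6, U row2=(0, 1, 0)
Step 2: pivot at (1,1) is 4.
  row2 ← row2 − (2)·row1  ⇒  L[2][1]=2, U row2=(0, 0, 1)

L[1][0] = 1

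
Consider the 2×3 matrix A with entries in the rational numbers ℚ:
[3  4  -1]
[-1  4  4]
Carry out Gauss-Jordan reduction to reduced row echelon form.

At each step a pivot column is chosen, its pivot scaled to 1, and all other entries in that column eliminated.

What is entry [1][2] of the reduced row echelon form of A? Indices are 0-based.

pivot(0,0)=3: scale R0 → (1, 4/3, -1/3)
  clear (1,0): R1 −= (-1)R0 → (0, 16/3, 11/3)
pivot(1,1)=16/3: scale R1 → (0, 1, 11/16)
  clear (0,1): R0 −= (4/3)R1 → (1, 0, -5/4)

M[1][2] = 11/16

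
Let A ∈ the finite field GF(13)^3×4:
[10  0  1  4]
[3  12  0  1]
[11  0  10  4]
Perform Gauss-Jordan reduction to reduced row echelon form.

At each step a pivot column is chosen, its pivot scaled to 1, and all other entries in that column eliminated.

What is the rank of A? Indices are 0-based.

step 1: normalize row 0 (÷10) = (1, 0, 4, 3)
  row 1: subtract 3×row0 = (0, 12, 1, 5)
  row 2: subtract 11×row0 = (0, 0, 5, 10)
step 2: normalize row 1 (÷12) = (0, 1, 12, 8)
step 3: normalize row 2 (÷5) = (0, 0, 1, 2)
  row 0: subtract 4×row2 = (1, 0, 0, 8)
  row 1: subtract 12×row2 = (0, 1, 0, 10)

rank = 3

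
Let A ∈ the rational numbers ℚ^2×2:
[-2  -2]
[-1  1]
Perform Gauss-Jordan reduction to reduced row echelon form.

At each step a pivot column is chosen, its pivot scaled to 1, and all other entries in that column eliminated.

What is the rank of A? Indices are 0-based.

pivot(0,0)=-2: scale R0 → (1, 1)
  clear (1,0): R1 −= (-1)R0 → (0, 2)
pivot(1,1)=2: scale R1 → (0, 1)
  clear (0,1): R0 −= (1)R1 → (1, 0)

rank = 2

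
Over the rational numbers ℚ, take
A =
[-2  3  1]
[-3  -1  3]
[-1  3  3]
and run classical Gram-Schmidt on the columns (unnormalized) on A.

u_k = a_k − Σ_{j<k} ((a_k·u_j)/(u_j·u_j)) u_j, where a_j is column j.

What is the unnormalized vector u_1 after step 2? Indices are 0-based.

Step 1: u_0 = a_0 = (-2, -3, -1).
Step 2: u_1 = a_1 − (-3/7)·u_0 = (15/7, -16/7, 18/7).

u_1 = (15/7, -16/7, 18/7)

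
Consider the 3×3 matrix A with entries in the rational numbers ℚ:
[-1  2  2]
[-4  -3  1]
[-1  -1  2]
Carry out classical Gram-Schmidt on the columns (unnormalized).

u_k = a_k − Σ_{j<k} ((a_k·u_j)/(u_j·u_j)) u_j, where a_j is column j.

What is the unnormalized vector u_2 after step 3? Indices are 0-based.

Step 1: u_0 = a_0 = (-1, -4, -1).
Step 2: u_1 = a_1 − (11/18)·u_0 = (47/18, -5/9, -7/18).
Step 3: u_2 = a_2 − (-4/9)·u_0 − (70/131)·u_1 = (21/131, -63/131, 231/131).

u_2 = (21/131, -63/131, 231/131)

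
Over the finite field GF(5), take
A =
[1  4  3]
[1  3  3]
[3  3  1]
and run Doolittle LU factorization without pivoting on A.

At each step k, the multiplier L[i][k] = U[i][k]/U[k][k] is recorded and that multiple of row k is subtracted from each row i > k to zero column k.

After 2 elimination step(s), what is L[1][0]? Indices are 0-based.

L[1][0] = 1

Step 1: pivot at (0,0) is 1.
  row1 ← row1 − (1)·row0  ⇒  L[1][0]=1, U row1=(0, 4, 0)
  row2 ← row2 − (3)·row0  ⇒  L[2][0]=3, U row2=(0, 1, 2)
Step 2: pivot at (1,1) is 4.
  row2 ← row2 − (4)·row1  ⇒  L[2][1]=4, U row2=(0, 0, 2)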